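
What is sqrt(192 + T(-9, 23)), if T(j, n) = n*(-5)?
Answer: sqrt(77) ≈ 8.7750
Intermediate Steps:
T(j, n) = -5*n
sqrt(192 + T(-9, 23)) = sqrt(192 - 5*23) = sqrt(192 - 115) = sqrt(77)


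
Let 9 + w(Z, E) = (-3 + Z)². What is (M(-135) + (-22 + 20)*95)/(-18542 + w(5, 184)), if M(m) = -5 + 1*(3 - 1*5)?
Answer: 197/18547 ≈ 0.010622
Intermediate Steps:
M(m) = -7 (M(m) = -5 + 1*(3 - 5) = -5 + 1*(-2) = -5 - 2 = -7)
w(Z, E) = -9 + (-3 + Z)²
(M(-135) + (-22 + 20)*95)/(-18542 + w(5, 184)) = (-7 + (-22 + 20)*95)/(-18542 + 5*(-6 + 5)) = (-7 - 2*95)/(-18542 + 5*(-1)) = (-7 - 190)/(-18542 - 5) = -197/(-18547) = -197*(-1/18547) = 197/18547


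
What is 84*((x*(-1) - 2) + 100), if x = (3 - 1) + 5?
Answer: 7644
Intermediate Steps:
x = 7 (x = 2 + 5 = 7)
84*((x*(-1) - 2) + 100) = 84*((7*(-1) - 2) + 100) = 84*((-7 - 2) + 100) = 84*(-9 + 100) = 84*91 = 7644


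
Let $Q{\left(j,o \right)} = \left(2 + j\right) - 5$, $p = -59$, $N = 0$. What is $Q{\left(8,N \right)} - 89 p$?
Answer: $5256$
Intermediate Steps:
$Q{\left(j,o \right)} = -3 + j$
$Q{\left(8,N \right)} - 89 p = \left(-3 + 8\right) - -5251 = 5 + 5251 = 5256$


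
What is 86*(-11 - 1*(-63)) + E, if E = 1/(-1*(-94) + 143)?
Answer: 1059865/237 ≈ 4472.0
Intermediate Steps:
E = 1/237 (E = 1/(94 + 143) = 1/237 ≈ 0.0042194)
86*(-11 - 1*(-63)) + E = 86*(-11 - 1*(-63)) + 1/237 = 86*(-11 + 63) + 1/237 = 86*52 + 1/237 = 4472 + 1/237 = 1059865/237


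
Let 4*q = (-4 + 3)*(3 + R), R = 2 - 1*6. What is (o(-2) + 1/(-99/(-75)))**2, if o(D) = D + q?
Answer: 17161/17424 ≈ 0.98491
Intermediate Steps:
R = -4 (R = 2 - 6 = -4)
q = 1/4 (q = ((-4 + 3)*(3 - 4))/4 = (-1*(-1))/4 = (1/4)*1 = 1/4 ≈ 0.25000)
o(D) = 1/4 + D (o(D) = D + 1/4 = 1/4 + D)
(o(-2) + 1/(-99/(-75)))**2 = ((1/4 - 2) + 1/(-99/(-75)))**2 = (-7/4 + 1/(-99*(-1/75)))**2 = (-7/4 + 1/(33/25))**2 = (-7/4 + 25/33)**2 = (-131/132)**2 = 17161/17424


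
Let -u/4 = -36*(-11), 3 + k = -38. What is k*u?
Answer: 64944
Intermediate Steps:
k = -41 (k = -3 - 38 = -41)
u = -1584 (u = -(-144)*(-11) = -4*396 = -1584)
k*u = -41*(-1584) = 64944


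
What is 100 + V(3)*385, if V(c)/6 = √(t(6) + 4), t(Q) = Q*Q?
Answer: 100 + 4620*√10 ≈ 14710.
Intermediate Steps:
t(Q) = Q²
V(c) = 12*√10 (V(c) = 6*√(6² + 4) = 6*√(36 + 4) = 6*√40 = 6*(2*√10) = 12*√10)
100 + V(3)*385 = 100 + (12*√10)*385 = 100 + 4620*√10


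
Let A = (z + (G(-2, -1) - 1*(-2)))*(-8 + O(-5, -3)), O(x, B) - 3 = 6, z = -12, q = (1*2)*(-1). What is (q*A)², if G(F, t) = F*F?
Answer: 144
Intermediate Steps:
G(F, t) = F²
q = -2 (q = 2*(-1) = -2)
O(x, B) = 9 (O(x, B) = 3 + 6 = 9)
A = -6 (A = (-12 + ((-2)² - 1*(-2)))*(-8 + 9) = (-12 + (4 + 2))*1 = (-12 + 6)*1 = -6*1 = -6)
(q*A)² = (-2*(-6))² = 12² = 144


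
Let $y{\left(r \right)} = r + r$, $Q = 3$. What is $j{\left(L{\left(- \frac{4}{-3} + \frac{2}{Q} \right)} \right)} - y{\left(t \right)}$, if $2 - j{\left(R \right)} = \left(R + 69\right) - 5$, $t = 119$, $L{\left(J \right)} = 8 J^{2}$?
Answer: $-332$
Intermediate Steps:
$y{\left(r \right)} = 2 r$
$j{\left(R \right)} = -62 - R$ ($j{\left(R \right)} = 2 - \left(\left(R + 69\right) - 5\right) = 2 - \left(\left(69 + R\right) - 5\right) = 2 - \left(64 + R\right) = -62 - R$)
$j{\left(L{\left(- \frac{4}{-3} + \frac{2}{Q} \right)} \right)} - y{\left(t \right)} = \left(-62 - 8 \left(- \frac{4}{-3} + \frac{2}{3}\right)^{2}\right) - 2 \cdot 119 = \left(-62 - 8 \left(\left(-4\right) \left(- \frac{1}{3}\right) + 2 \cdot \frac{1}{3}\right)^{2}\right) - 238 = \left(-62 - 8 \left(\frac{4}{3} + \frac{2}{3}\right)^{2}\right) - 238 = \left(-62 - 8 \cdot 2^{2}\right) - 238 = \left(-62 - 8 \cdot 4\right) - 238 = \left(-62 - 32\right) - 238 = -94 - 238 = -332$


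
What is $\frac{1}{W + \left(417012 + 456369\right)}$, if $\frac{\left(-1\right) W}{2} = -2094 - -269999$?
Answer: $\frac{1}{337571} \approx 2.9623 \cdot 10^{-6}$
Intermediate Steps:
$W = -535810$ ($W = - 2 \left(-2094 - -269999\right) = - 2 \left(-2094 + 269999\right) = \left(-2\right) 267905 = -535810$)
$\frac{1}{W + \left(417012 + 456369\right)} = \frac{1}{-535810 + \left(417012 + 456369\right)} = \frac{1}{-535810 + 873381} = \frac{1}{337571}$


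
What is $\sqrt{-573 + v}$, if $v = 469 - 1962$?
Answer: $i \sqrt{2066} \approx 45.453 i$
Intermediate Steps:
$v = -1493$ ($v = 469 - 1962 = -1493$)
$\sqrt{-573 + v} = \sqrt{-573 - 1493} = \sqrt{-2066} = i \sqrt{2066}$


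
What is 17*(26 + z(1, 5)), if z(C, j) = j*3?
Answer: 697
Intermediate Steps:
z(C, j) = 3*j
17*(26 + z(1, 5)) = 17*(26 + 3*5) = 17*(26 + 15) = 17*41 = 697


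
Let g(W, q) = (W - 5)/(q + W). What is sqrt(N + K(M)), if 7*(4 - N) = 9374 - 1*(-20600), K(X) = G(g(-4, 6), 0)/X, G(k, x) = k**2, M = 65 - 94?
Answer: I*sqrt(14393541)/58 ≈ 65.412*I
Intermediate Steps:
g(W, q) = (-5 + W)/(W + q)
M = -29
K(X) = 81/(4*X) (K(X) = ((-5 - 4)/(-4 + 6))**2/X = (-9/2)**2/X = 81/(4*X))
N = -4278 (N = 4 - (9374 - 1*(-20600))/7 = 4 - (9374 + 20600)/7 = 4 - 1/7*29974 = 4 - 4282 = -4278)
sqrt(N + K(M)) = sqrt(-4278 + (81/4)/(-29)) = sqrt(-4278 + (81/4)*(-1/29)) = sqrt(-4278 - 81/116) = sqrt(-496329/116) = I*sqrt(14393541)/58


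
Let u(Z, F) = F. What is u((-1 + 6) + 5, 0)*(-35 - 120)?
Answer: 0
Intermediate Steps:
u((-1 + 6) + 5, 0)*(-35 - 120) = 0*(-35 - 120) = 0*(-155) = 0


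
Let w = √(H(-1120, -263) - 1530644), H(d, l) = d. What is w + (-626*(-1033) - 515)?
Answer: 646143 + 6*I*√42549 ≈ 6.4614e+5 + 1237.6*I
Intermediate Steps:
w = 6*I*√42549 (w = √(-1120 - 1530644) = √(-1531764) = 6*I*√42549 ≈ 1237.6*I)
w + (-626*(-1033) - 515) = 6*I*√42549 + (-626*(-1033) - 515) = 6*I*√42549 + (646658 - 515) = 6*I*√42549 + 646143 = 646143 + 6*I*√42549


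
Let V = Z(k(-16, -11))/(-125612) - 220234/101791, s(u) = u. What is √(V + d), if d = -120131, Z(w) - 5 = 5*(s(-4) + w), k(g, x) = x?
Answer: I*√4910027714412367369347970/6393085546 ≈ 346.6*I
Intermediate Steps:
Z(w) = -15 + 5*w (Z(w) = 5 + 5*(-4 + w) = 5 + (-20 + 5*w) = -15 + 5*w)
V = -13828453919/6393085546 (V = (-15 + 5*(-11))/(-125612) - 220234/101791 = (-15 - 55)*(-1/125612) - 220234*1/101791 = -70*(-1/125612) - 220234/101791 = 35/62806 - 220234/101791 = -13828453919/6393085546 ≈ -2.1630)
√(V + d) = √(-13828453919/6393085546 - 120131) = √(-768021588180445/6393085546) = I*√4910027714412367369347970/6393085546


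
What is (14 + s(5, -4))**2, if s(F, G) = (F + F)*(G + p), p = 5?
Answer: 576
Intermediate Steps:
s(F, G) = 2*F*(5 + G) (s(F, G) = (F + F)*(G + 5) = (2*F)*(5 + G) = 2*F*(5 + G))
(14 + s(5, -4))**2 = (14 + 2*5*(5 - 4))**2 = (14 + 2*5*1)**2 = (14 + 10)**2 = 24**2 = 576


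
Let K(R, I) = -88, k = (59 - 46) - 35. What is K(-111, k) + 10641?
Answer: 10553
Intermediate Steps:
k = -22 (k = 13 - 35 = -22)
K(-111, k) + 10641 = -88 + 10641 = 10553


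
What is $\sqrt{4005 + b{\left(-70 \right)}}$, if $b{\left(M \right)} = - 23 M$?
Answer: $\sqrt{5615} \approx 74.933$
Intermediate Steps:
$\sqrt{4005 + b{\left(-70 \right)}} = \sqrt{4005 - -1610} = \sqrt{4005 + 1610} = \sqrt{5615}$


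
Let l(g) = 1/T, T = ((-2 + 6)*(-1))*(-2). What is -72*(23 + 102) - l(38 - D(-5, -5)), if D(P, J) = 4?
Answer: -72001/8 ≈ -9000.1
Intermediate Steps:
T = 8 (T = (4*(-1))*(-2) = -4*(-2) = 8)
l(g) = ⅛ (l(g) = 1/8 = ⅛)
-72*(23 + 102) - l(38 - D(-5, -5)) = -72*(23 + 102) - 1*⅛ = -72*125 - ⅛ = -9000 - ⅛ = -72001/8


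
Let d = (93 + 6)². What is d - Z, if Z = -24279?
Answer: 34080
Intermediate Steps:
d = 9801 (d = 99² = 9801)
d - Z = 9801 - 1*(-24279) = 9801 + 24279 = 34080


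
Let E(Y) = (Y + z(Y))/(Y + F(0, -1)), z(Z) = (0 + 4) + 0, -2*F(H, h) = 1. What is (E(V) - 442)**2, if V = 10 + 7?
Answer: 23503104/121 ≈ 1.9424e+5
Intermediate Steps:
F(H, h) = -1/2 (F(H, h) = -1/2*1 = -1/2)
z(Z) = 4 (z(Z) = 4 + 0 = 4)
V = 17
E(Y) = (4 + Y)/(-1/2 + Y) (E(Y) = (Y + 4)/(Y - 1/2) = (4 + Y)/(-1/2 + Y))
(E(V) - 442)**2 = (2*(4 + 17)/(-1 + 2*17) - 442)**2 = (2*21/(-1 + 34) - 442)**2 = (2*21/33 - 442)**2 = (2*(1/33)*21 - 442)**2 = (14/11 - 442)**2 = (-4848/11)**2 = 23503104/121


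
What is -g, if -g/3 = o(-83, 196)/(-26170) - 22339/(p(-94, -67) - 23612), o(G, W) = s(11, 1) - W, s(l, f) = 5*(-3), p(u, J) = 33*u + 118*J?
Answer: 11838329/6040036 ≈ 1.9600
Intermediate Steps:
s(l, f) = -15
o(G, W) = -15 - W
g = -11838329/6040036 (g = -3*((-15 - 1*196)/(-26170) - 22339/((33*(-94) + 118*(-67)) - 23612)) = -3*((-15 - 196)*(-1/26170) - 22339/((-3102 - 7906) - 23612)) = -3*(-211*(-1/26170) - 22339/(-11008 - 23612)) = -3*(211/26170 - 22339/(-34620)) = -3*(211/26170 - 22339*(-1/34620)) = -3*(211/26170 + 22339/34620) = -3*11838329/18120108 = -11838329/6040036 ≈ -1.9600)
-g = -1*(-11838329/6040036) = 11838329/6040036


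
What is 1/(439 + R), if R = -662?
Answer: -1/223 ≈ -0.0044843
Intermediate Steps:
1/(439 + R) = 1/(439 - 662) = 1/(-223) = -1/223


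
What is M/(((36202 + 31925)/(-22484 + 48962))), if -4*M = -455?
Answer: 2007915/45418 ≈ 44.210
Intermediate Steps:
M = 455/4 (M = -¼*(-455) = 455/4 ≈ 113.75)
M/(((36202 + 31925)/(-22484 + 48962))) = 455/(4*(((36202 + 31925)/(-22484 + 48962)))) = 455/(4*((68127/26478))) = 455/(4*((68127*(1/26478)))) = 455/(4*(22709/8826)) = (455/4)*(8826/22709) = 2007915/45418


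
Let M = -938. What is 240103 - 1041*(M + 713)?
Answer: 474328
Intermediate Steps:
240103 - 1041*(M + 713) = 240103 - 1041*(-938 + 713) = 240103 - 1041*(-225) = 240103 - 1*(-234225) = 240103 + 234225 = 474328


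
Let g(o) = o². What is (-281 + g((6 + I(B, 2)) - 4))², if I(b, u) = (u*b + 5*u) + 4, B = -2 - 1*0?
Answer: 18769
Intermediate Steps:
B = -2 (B = -2 + 0 = -2)
I(b, u) = 4 + 5*u + b*u (I(b, u) = (b*u + 5*u) + 4 = (5*u + b*u) + 4 = 4 + 5*u + b*u)
(-281 + g((6 + I(B, 2)) - 4))² = (-281 + ((6 + (4 + 5*2 - 2*2)) - 4)²)² = (-281 + ((6 + (4 + 10 - 4)) - 4)²)² = (-281 + ((6 + 10) - 4)²)² = (-281 + (16 - 4)²)² = (-281 + 12²)² = (-281 + 144)² = (-137)² = 18769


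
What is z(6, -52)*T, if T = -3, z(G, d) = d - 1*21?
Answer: 219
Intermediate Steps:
z(G, d) = -21 + d (z(G, d) = d - 21 = -21 + d)
z(6, -52)*T = (-21 - 52)*(-3) = -73*(-3) = 219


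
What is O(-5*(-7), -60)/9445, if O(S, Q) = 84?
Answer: 84/9445 ≈ 0.0088936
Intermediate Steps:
O(-5*(-7), -60)/9445 = 84/9445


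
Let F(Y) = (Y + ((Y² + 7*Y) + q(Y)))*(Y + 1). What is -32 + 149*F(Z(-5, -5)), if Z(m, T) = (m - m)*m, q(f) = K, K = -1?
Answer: -181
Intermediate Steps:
q(f) = -1
Z(m, T) = 0 (Z(m, T) = 0*m = 0)
F(Y) = (1 + Y)*(-1 + Y² + 8*Y) (F(Y) = (Y + ((Y² + 7*Y) - 1))*(Y + 1) = (Y + (-1 + Y² + 7*Y))*(1 + Y) = (-1 + Y² + 8*Y)*(1 + Y) = (1 + Y)*(-1 + Y² + 8*Y))
-32 + 149*F(Z(-5, -5)) = -32 + 149*(-1 + 0³ + 7*0 + 9*0²) = -32 + 149*(-1 + 0 + 0 + 9*0) = -32 + 149*(-1 + 0 + 0 + 0) = -32 + 149*(-1) = -32 - 149 = -181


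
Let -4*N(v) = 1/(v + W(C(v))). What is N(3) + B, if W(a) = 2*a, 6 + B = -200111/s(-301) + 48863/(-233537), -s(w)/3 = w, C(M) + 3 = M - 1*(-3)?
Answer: -576583286981/2530606932 ≈ -227.84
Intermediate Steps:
C(M) = M (C(M) = -3 + (M - 1*(-3)) = -3 + (M + 3) = -3 + (3 + M) = M)
s(w) = -3*w
B = -48042749362/210883911 (B = -6 + (-200111/((-3*(-301))) + 48863/(-233537)) = -6 + (-200111/903 + 48863*(-1/233537)) = -6 + (-200111*1/903 - 48863/233537) = -6 + (-200111/903 - 48863/233537) = -6 - 46777445896/210883911 = -48042749362/210883911 ≈ -227.82)
N(v) = -1/(12*v) (N(v) = -1/(4*(v + 2*v)) = -1/(3*v)/4 = -1/(12*v))
N(3) + B = -1/12/3 - 48042749362/210883911 = -1/12*⅓ - 48042749362/210883911 = -1/36 - 48042749362/210883911 = -576583286981/2530606932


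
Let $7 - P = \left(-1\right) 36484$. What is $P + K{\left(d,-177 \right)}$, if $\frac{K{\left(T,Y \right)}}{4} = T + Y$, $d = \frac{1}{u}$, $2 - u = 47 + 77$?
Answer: $\frac{2182761}{61} \approx 35783.0$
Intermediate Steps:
$u = -122$ ($u = 2 - \left(47 + 77\right) = 2 - 124 = -122$)
$d = - \frac{1}{122}$ ($d = \frac{1}{-122} = - \frac{1}{122} \approx -0.0081967$)
$P = 36491$ ($P = 7 - \left(-1\right) 36484 = 7 - -36484 = 7 + 36484 = 36491$)
$K{\left(T,Y \right)} = 4 T + 4 Y$ ($K{\left(T,Y \right)} = 4 \left(T + Y\right) = 4 T + 4 Y$)
$P + K{\left(d,-177 \right)} = 36491 + \left(4 \left(- \frac{1}{122}\right) + 4 \left(-177\right)\right) = 36491 - \frac{43190}{61} = \frac{2182761}{61}$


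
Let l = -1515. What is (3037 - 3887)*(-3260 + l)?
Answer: 4058750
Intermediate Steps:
(3037 - 3887)*(-3260 + l) = (3037 - 3887)*(-3260 - 1515) = -850*(-4775) = 4058750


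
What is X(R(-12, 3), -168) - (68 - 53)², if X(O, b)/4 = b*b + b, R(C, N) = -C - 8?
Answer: 111999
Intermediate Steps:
R(C, N) = -8 - C
X(O, b) = 4*b + 4*b² (X(O, b) = 4*(b*b + b) = 4*(b² + b) = 4*(b + b²) = 4*b + 4*b²)
X(R(-12, 3), -168) - (68 - 53)² = 4*(-168)*(1 - 168) - (68 - 53)² = 4*(-168)*(-167) - 1*15² = 112224 - 1*225 = 112224 - 225 = 111999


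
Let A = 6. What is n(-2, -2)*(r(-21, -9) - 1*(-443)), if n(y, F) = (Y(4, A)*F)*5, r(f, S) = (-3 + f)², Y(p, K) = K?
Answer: -61140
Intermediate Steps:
n(y, F) = 30*F (n(y, F) = (6*F)*5 = 30*F)
n(-2, -2)*(r(-21, -9) - 1*(-443)) = (30*(-2))*((-3 - 21)² - 1*(-443)) = -60*((-24)² + 443) = -60*(576 + 443) = -60*1019 = -61140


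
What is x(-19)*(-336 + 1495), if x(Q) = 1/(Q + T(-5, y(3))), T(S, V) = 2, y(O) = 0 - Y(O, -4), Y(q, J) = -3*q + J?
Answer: -1159/17 ≈ -68.177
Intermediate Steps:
Y(q, J) = J - 3*q
y(O) = 4 + 3*O (y(O) = 0 - (-4 - 3*O) = 0 + (4 + 3*O) = 4 + 3*O)
x(Q) = 1/(2 + Q) (x(Q) = 1/(Q + 2) = 1/(2 + Q))
x(-19)*(-336 + 1495) = (-336 + 1495)/(2 - 19) = 1159/(-17) = -1/17*1159 = -1159/17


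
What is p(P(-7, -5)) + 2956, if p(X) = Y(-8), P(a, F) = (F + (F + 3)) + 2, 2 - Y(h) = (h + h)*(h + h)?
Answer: 2702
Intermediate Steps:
Y(h) = 2 - 4*h² (Y(h) = 2 - (h + h)*(h + h) = 2 - 2*h*2*h = 2 - 4*h²)
P(a, F) = 5 + 2*F (P(a, F) = (F + (3 + F)) + 2 = (3 + 2*F) + 2 = 5 + 2*F)
p(X) = -254 (p(X) = 2 - 4*(-8)² = 2 - 4*64 = 2 - 256 = -254)
p(P(-7, -5)) + 2956 = -254 + 2956 = 2702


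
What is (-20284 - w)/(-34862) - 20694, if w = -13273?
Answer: -721427217/34862 ≈ -20694.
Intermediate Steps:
(-20284 - w)/(-34862) - 20694 = (-20284 - 1*(-13273))/(-34862) - 20694 = (-20284 + 13273)*(-1/34862) - 20694 = -7011*(-1/34862) - 20694 = 7011/34862 - 20694 = -721427217/34862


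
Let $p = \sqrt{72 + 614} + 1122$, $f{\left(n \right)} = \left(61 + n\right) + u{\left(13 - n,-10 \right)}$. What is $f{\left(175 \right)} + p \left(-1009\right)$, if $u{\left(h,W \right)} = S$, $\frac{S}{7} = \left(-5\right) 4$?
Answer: $-1132002 - 7063 \sqrt{14} \approx -1.1584 \cdot 10^{6}$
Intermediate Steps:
$S = -140$ ($S = 7 \left(\left(-5\right) 4\right) = 7 \left(-20\right) = -140$)
$u{\left(h,W \right)} = -140$
$f{\left(n \right)} = -79 + n$ ($f{\left(n \right)} = \left(61 + n\right) - 140 = -79 + n$)
$p = 1122 + 7 \sqrt{14}$ ($p = \sqrt{686} + 1122 = 7 \sqrt{14} + 1122 = 1122 + 7 \sqrt{14} \approx 1148.2$)
$f{\left(175 \right)} + p \left(-1009\right) = \left(-79 + 175\right) + \left(1122 + 7 \sqrt{14}\right) \left(-1009\right) = 96 - \left(1132098 + 7063 \sqrt{14}\right) = -1132002 - 7063 \sqrt{14}$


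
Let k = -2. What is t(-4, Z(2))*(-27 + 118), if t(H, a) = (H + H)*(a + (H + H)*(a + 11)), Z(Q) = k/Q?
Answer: 58968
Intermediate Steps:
Z(Q) = -2/Q
t(H, a) = 2*H*(a + 2*H*(11 + a)) (t(H, a) = (2*H)*(a + (2*H)*(11 + a)) = (2*H)*(a + 2*H*(11 + a)) = 2*H*(a + 2*H*(11 + a)))
t(-4, Z(2))*(-27 + 118) = (2*(-4)*(-2/2 + 22*(-4) + 2*(-4)*(-2/2)))*(-27 + 118) = (2*(-4)*(-2*1/2 - 88 + 2*(-4)*(-2*1/2)))*91 = (2*(-4)*(-1 - 88 + 2*(-4)*(-1)))*91 = (2*(-4)*(-1 - 88 + 8))*91 = (2*(-4)*(-81))*91 = 648*91 = 58968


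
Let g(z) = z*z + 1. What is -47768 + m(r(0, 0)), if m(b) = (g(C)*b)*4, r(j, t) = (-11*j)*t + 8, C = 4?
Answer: -47224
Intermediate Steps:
r(j, t) = 8 - 11*j*t (r(j, t) = -11*j*t + 8 = 8 - 11*j*t)
g(z) = 1 + z**2 (g(z) = z**2 + 1 = 1 + z**2)
m(b) = 68*b (m(b) = ((1 + 4**2)*b)*4 = ((1 + 16)*b)*4 = (17*b)*4 = 68*b)
-47768 + m(r(0, 0)) = -47768 + 68*(8 - 11*0*0) = -47768 + 68*(8 + 0) = -47768 + 68*8 = -47768 + 544 = -47224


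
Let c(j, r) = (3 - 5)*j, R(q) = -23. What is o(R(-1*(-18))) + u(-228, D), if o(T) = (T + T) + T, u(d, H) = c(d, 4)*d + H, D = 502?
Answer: -103535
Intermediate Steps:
c(j, r) = -2*j
u(d, H) = H - 2*d**2 (u(d, H) = (-2*d)*d + H = -2*d**2 + H = H - 2*d**2)
o(T) = 3*T (o(T) = 2*T + T = 3*T)
o(R(-1*(-18))) + u(-228, D) = 3*(-23) + (502 - 2*(-228)**2) = -69 + (502 - 2*51984) = -69 + (502 - 103968) = -69 - 103466 = -103535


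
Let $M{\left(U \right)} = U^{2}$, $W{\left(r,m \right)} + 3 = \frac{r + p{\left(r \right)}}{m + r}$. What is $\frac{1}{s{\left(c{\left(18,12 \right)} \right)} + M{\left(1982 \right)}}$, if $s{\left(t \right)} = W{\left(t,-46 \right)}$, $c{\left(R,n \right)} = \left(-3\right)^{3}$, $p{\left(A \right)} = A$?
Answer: $\frac{73}{286767487} \approx 2.5456 \cdot 10^{-7}$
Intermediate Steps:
$c{\left(R,n \right)} = -27$
$W{\left(r,m \right)} = -3 + \frac{2 r}{m + r}$ ($W{\left(r,m \right)} = -3 + \frac{r + r}{m + r} = -3 + \frac{2 r}{m + r}$)
$s{\left(t \right)} = \frac{138 - t}{-46 + t}$ ($s{\left(t \right)} = \frac{- t - -138}{-46 + t} = \frac{- t + 138}{-46 + t} = \frac{138 - t}{-46 + t}$)
$\frac{1}{s{\left(c{\left(18,12 \right)} \right)} + M{\left(1982 \right)}} = \frac{1}{\frac{138 - -27}{-46 - 27} + 1982^{2}} = \frac{1}{\frac{138 + 27}{-73} + 3928324} = \frac{1}{\left(- \frac{1}{73}\right) 165 + 3928324} = \frac{1}{- \frac{165}{73} + 3928324} = \frac{1}{\frac{286767487}{73}} = \frac{73}{286767487}$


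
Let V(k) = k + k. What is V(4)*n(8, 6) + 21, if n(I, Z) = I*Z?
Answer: 405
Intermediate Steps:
V(k) = 2*k
V(4)*n(8, 6) + 21 = (2*4)*(8*6) + 21 = 8*48 + 21 = 384 + 21 = 405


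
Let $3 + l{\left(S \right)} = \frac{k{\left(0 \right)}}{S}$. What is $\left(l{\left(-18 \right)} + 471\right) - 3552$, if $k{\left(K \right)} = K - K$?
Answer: $-3084$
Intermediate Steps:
$k{\left(K \right)} = 0$
$l{\left(S \right)} = -3$ ($l{\left(S \right)} = -3 + \frac{0}{S} = -3 + 0 = -3$)
$\left(l{\left(-18 \right)} + 471\right) - 3552 = \left(-3 + 471\right) - 3552 = 468 - 3552 = -3084$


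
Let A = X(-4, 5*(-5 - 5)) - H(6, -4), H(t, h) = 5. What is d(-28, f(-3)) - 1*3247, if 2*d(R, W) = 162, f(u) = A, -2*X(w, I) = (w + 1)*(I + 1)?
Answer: -3166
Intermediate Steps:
X(w, I) = -(1 + I)*(1 + w)/2 (X(w, I) = -(w + 1)*(I + 1)/2 = -(1 + w)*(1 + I)/2 = -(1 + I)*(1 + w)/2)
A = -157/2 (A = (-½ - 5*(-5 - 5)/2 - ½*(-4) - ½*5*(-5 - 5)*(-4)) - 1*5 = (-½ - 5*(-10)/2 + 2 - ½*5*(-10)*(-4)) - 5 = (-½ - ½*(-50) + 2 - ½*(-50)*(-4)) - 5 = (-½ + 25 + 2 - 100) - 5 = -147/2 - 5 = -157/2 ≈ -78.500)
f(u) = -157/2
d(R, W) = 81 (d(R, W) = (½)*162 = 81)
d(-28, f(-3)) - 1*3247 = 81 - 1*3247 = 81 - 3247 = -3166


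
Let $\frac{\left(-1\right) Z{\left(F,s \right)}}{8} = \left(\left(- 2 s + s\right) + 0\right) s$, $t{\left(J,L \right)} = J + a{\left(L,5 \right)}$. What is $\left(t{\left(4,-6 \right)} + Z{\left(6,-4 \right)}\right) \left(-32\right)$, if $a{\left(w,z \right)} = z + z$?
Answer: $-4544$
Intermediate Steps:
$a{\left(w,z \right)} = 2 z$
$t{\left(J,L \right)} = 10 + J$ ($t{\left(J,L \right)} = J + 2 \cdot 5 = J + 10 = 10 + J$)
$Z{\left(F,s \right)} = 8 s^{2}$ ($Z{\left(F,s \right)} = - 8 \left(\left(- 2 s + s\right) + 0\right) s = - 8 \left(- s + 0\right) s = - 8 - s s = - 8 \left(- s^{2}\right) = 8 s^{2}$)
$\left(t{\left(4,-6 \right)} + Z{\left(6,-4 \right)}\right) \left(-32\right) = \left(\left(10 + 4\right) + 8 \left(-4\right)^{2}\right) \left(-32\right) = \left(14 + 8 \cdot 16\right) \left(-32\right) = \left(14 + 128\right) \left(-32\right) = 142 \left(-32\right) = -4544$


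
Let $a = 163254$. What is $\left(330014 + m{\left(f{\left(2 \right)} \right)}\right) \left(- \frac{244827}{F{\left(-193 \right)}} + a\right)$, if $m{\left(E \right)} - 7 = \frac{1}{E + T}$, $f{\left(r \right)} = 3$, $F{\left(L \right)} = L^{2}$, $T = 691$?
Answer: $\frac{1392714226729211925}{25850806} \approx 5.3875 \cdot 10^{10}$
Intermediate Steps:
$m{\left(E \right)} = 7 + \frac{1}{691 + E}$ ($m{\left(E \right)} = 7 + \frac{1}{E + 691} = 7 + \frac{1}{691 + E}$)
$\left(330014 + m{\left(f{\left(2 \right)} \right)}\right) \left(- \frac{244827}{F{\left(-193 \right)}} + a\right) = \left(330014 + \frac{4838 + 7 \cdot 3}{691 + 3}\right) \left(- \frac{244827}{\left(-193\right)^{2}} + 163254\right) = \left(330014 + \frac{4838 + 21}{694}\right) \left(- \frac{244827}{37249} + 163254\right) = \left(330014 + \frac{1}{694} \cdot 4859\right) \left(\left(-244827\right) \frac{1}{37249} + 163254\right) = \left(330014 + \frac{4859}{694}\right) \left(- \frac{244827}{37249} + 163254\right) = \frac{229034575}{694} \cdot \frac{6080803419}{37249} = \frac{1392714226729211925}{25850806}$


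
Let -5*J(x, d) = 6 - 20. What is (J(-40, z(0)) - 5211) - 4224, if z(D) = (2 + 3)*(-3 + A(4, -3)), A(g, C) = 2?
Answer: -47161/5 ≈ -9432.2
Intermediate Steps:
z(D) = -5 (z(D) = (2 + 3)*(-3 + 2) = 5*(-1) = -5)
J(x, d) = 14/5 (J(x, d) = -(6 - 20)/5 = -1/5*(-14) = 14/5)
(J(-40, z(0)) - 5211) - 4224 = (14/5 - 5211) - 4224 = -26041/5 - 4224 = -47161/5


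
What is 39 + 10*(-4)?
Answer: -1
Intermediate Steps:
39 + 10*(-4) = 39 - 40 = -1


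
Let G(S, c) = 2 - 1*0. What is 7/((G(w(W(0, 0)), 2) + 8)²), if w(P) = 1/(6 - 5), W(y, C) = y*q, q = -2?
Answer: 7/100 ≈ 0.070000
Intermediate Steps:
W(y, C) = -2*y (W(y, C) = y*(-2) = -2*y)
w(P) = 1 (w(P) = 1/1 = 1)
G(S, c) = 2 (G(S, c) = 2 + 0 = 2)
7/((G(w(W(0, 0)), 2) + 8)²) = 7/((2 + 8)²) = 7/(10²) = 7/100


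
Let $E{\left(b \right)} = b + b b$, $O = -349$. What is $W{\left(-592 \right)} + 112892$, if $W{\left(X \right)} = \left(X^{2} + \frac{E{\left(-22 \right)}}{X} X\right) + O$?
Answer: $463469$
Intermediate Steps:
$E{\left(b \right)} = b + b^{2}$
$W{\left(X \right)} = 113 + X^{2}$ ($W{\left(X \right)} = \left(X^{2} + \frac{\left(-22\right) \left(1 - 22\right)}{X} X\right) - 349 = \left(X^{2} + \frac{\left(-22\right) \left(-21\right)}{X} X\right) - 349 = \left(X^{2} + \frac{462}{X} X\right) - 349 = \left(X^{2} + 462\right) - 349 = \left(462 + X^{2}\right) - 349 = 113 + X^{2}$)
$W{\left(-592 \right)} + 112892 = \left(113 + \left(-592\right)^{2}\right) + 112892 = \left(113 + 350464\right) + 112892 = 350577 + 112892 = 463469$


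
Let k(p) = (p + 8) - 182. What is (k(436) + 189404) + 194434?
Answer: 384100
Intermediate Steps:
k(p) = -174 + p (k(p) = (8 + p) - 182 = -174 + p)
(k(436) + 189404) + 194434 = ((-174 + 436) + 189404) + 194434 = (262 + 189404) + 194434 = 189666 + 194434 = 384100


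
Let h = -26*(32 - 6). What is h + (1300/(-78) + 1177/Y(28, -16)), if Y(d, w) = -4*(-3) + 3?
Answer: -3071/5 ≈ -614.20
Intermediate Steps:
Y(d, w) = 15 (Y(d, w) = 12 + 3 = 15)
h = -676 (h = -26*26 = -676)
h + (1300/(-78) + 1177/Y(28, -16)) = -676 + (1300/(-78) + 1177/15) = -676 + (1300*(-1/78) + 1177*(1/15)) = -676 + (-50/3 + 1177/15) = -676 + 309/5 = -3071/5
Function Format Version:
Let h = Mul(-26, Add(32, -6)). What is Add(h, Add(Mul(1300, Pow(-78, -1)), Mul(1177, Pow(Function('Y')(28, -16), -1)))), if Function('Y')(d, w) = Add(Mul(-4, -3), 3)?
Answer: Rational(-3071, 5) ≈ -614.20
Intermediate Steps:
Function('Y')(d, w) = 15 (Function('Y')(d, w) = Add(12, 3) = 15)
h = -676 (h = Mul(-26, 26) = -676)
Add(h, Add(Mul(1300, Pow(-78, -1)), Mul(1177, Pow(Function('Y')(28, -16), -1)))) = Add(-676, Add(Mul(1300, Pow(-78, -1)), Mul(1177, Pow(15, -1)))) = Add(-676, Add(Mul(1300, Rational(-1, 78)), Mul(1177, Rational(1, 15)))) = Add(-676, Add(Rational(-50, 3), Rational(1177, 15))) = Add(-676, Rational(309, 5)) = Rational(-3071, 5)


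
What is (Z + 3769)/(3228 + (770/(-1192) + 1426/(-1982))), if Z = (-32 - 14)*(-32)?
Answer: 3095523276/1905766525 ≈ 1.6243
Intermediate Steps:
Z = 1472 (Z = -46*(-32) = 1472)
(Z + 3769)/(3228 + (770/(-1192) + 1426/(-1982))) = (1472 + 3769)/(3228 + (770/(-1192) + 1426/(-1982))) = 5241/(3228 + (770*(-1/1192) + 1426*(-1/1982))) = 5241/(3228 + (-385/596 - 713/991)) = 5241/(3228 - 806483/590636) = 5241/(1905766525/590636) = 5241*(590636/1905766525) = 3095523276/1905766525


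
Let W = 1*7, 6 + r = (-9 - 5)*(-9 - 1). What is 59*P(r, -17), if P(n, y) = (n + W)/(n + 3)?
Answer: 8319/137 ≈ 60.723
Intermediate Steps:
r = 134 (r = -6 + (-9 - 5)*(-9 - 1) = -6 - 14*(-10) = -6 + 140 = 134)
W = 7
P(n, y) = (7 + n)/(3 + n) (P(n, y) = (n + 7)/(n + 3) = (7 + n)/(3 + n))
59*P(r, -17) = 59*((7 + 134)/(3 + 134)) = 59*(141/137) = 8319/137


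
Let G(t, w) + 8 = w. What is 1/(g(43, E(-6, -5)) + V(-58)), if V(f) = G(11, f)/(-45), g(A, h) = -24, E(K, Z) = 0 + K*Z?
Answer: -15/338 ≈ -0.044379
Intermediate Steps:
G(t, w) = -8 + w
E(K, Z) = K*Z
V(f) = 8/45 - f/45 (V(f) = (-8 + f)/(-45) = (-8 + f)*(-1/45) = 8/45 - f/45)
1/(g(43, E(-6, -5)) + V(-58)) = 1/(-24 + (8/45 - 1/45*(-58))) = 1/(-24 + (8/45 + 58/45)) = 1/(-24 + 22/15) = 1/(-338/15) = -15/338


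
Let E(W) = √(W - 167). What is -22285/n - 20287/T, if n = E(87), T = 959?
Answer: -20287/959 + 4457*I*√5/4 ≈ -21.154 + 2491.5*I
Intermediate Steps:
E(W) = √(-167 + W)
n = 4*I*√5 (n = √(-167 + 87) = √(-80) = 4*I*√5 ≈ 8.9443*I)
-22285/n - 20287/T = -22285*(-I*√5/20) - 20287/959 = -(-4457)*I*√5/4 - 20287*1/959 = 4457*I*√5/4 - 20287/959 = -20287/959 + 4457*I*√5/4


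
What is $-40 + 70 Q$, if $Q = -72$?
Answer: $-5080$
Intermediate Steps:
$-40 + 70 Q = -40 + 70 \left(-72\right) = -40 - 5040 = -5080$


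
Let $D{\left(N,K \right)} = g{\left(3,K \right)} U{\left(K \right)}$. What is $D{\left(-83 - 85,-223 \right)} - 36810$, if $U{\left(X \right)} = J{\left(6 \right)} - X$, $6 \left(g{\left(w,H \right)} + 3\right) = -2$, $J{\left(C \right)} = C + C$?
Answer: $- \frac{112780}{3} \approx -37593.0$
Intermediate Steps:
$J{\left(C \right)} = 2 C$
$g{\left(w,H \right)} = - \frac{10}{3}$ ($g{\left(w,H \right)} = -3 + \frac{1}{6} \left(-2\right) = -3 - \frac{1}{3} = - \frac{10}{3}$)
$U{\left(X \right)} = 12 - X$ ($U{\left(X \right)} = 2 \cdot 6 - X = 12 - X$)
$D{\left(N,K \right)} = -40 + \frac{10 K}{3}$ ($D{\left(N,K \right)} = - \frac{10 \left(12 - K\right)}{3} = -40 + \frac{10 K}{3}$)
$D{\left(-83 - 85,-223 \right)} - 36810 = \left(-40 + \frac{10}{3} \left(-223\right)\right) - 36810 = \left(-40 - \frac{2230}{3}\right) - 36810 = - \frac{2350}{3} - 36810 = - \frac{112780}{3}$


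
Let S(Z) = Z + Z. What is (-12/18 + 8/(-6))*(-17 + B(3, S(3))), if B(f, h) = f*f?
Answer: 16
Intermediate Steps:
S(Z) = 2*Z
B(f, h) = f²
(-12/18 + 8/(-6))*(-17 + B(3, S(3))) = (-12/18 + 8/(-6))*(-17 + 3²) = (-12*1/18 + 8*(-⅙))*(-17 + 9) = (-⅔ - 4/3)*(-8) = -2*(-8) = 16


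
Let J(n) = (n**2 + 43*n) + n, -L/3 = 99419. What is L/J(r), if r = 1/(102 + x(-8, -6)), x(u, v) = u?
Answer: -878466284/1379 ≈ -6.3703e+5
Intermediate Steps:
L = -298257 (L = -3*99419 = -298257)
r = 1/94 (r = 1/(102 - 8) = 1/94 ≈ 0.010638)
J(n) = n**2 + 44*n
L/J(r) = -298257*94/(44 + 1/94) = -298257/((1/94)*(4137/94)) = -298257/4137/8836 = -298257*8836/4137 = -878466284/1379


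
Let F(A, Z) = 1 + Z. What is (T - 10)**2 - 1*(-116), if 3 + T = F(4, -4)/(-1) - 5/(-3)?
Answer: 1669/9 ≈ 185.44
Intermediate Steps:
T = 5/3 (T = -3 + ((1 - 4)/(-1) - 5/(-3)) = -3 + (-3*(-1) - 5*(-1/3)) = -3 + (3 + 5/3) = -3 + 14/3 = 5/3 ≈ 1.6667)
(T - 10)**2 - 1*(-116) = (5/3 - 10)**2 - 1*(-116) = (-25/3)**2 + 116 = 625/9 + 116 = 1669/9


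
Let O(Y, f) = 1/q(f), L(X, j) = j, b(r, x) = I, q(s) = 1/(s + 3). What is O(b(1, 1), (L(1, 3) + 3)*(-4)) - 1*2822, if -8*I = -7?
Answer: -2843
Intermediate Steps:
q(s) = 1/(3 + s)
I = 7/8 (I = -1/8*(-7) = 7/8 ≈ 0.87500)
b(r, x) = 7/8
O(Y, f) = 3 + f (O(Y, f) = 1/(1/(3 + f)) = 3 + f)
O(b(1, 1), (L(1, 3) + 3)*(-4)) - 1*2822 = (3 + (3 + 3)*(-4)) - 1*2822 = (3 + 6*(-4)) - 2822 = (3 - 24) - 2822 = -21 - 2822 = -2843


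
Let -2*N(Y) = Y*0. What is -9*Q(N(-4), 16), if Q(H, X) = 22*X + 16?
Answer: -3312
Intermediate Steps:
N(Y) = 0 (N(Y) = -Y*0/2 = -½*0 = 0)
Q(H, X) = 16 + 22*X
-9*Q(N(-4), 16) = -9*(16 + 22*16) = -9*(16 + 352) = -9*368 = -3312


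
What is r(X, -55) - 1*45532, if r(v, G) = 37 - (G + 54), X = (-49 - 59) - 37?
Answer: -45494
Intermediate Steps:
X = -145 (X = -108 - 37 = -145)
r(v, G) = -17 - G (r(v, G) = 37 - (54 + G) = 37 + (-54 - G) = -17 - G)
r(X, -55) - 1*45532 = (-17 - 1*(-55)) - 1*45532 = (-17 + 55) - 45532 = 38 - 45532 = -45494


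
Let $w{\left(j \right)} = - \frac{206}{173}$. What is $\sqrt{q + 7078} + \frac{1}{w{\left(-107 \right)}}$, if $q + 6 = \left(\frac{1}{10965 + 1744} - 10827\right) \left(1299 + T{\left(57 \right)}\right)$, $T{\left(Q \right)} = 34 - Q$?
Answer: $- \frac{173}{206} + \frac{2 i \sqrt{557569751098474}}{12709} \approx -0.83981 + 3715.9 i$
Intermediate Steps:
$w{\left(j \right)} = - \frac{206}{173}$ ($w{\left(j \right)} = \left(-206\right) \frac{1}{173} = - \frac{206}{173}$)
$q = - \frac{175578112646}{12709}$ ($q = -6 + \left(\frac{1}{10965 + 1744} - 10827\right) \left(1299 + \left(34 - 57\right)\right) = -6 + \left(\frac{1}{12709} - 10827\right) \left(1299 + \left(34 - 57\right)\right) = -6 + \left(\frac{1}{12709} - 10827\right) \left(1299 - 23\right) = -6 - \frac{175578036392}{12709} = - \frac{175578112646}{12709} \approx -1.3815 \cdot 10^{7}$)
$\sqrt{q + 7078} + \frac{1}{w{\left(-107 \right)}} = \sqrt{- \frac{175578112646}{12709} + 7078} + \frac{1}{- \frac{206}{173}} = \sqrt{- \frac{175488158344}{12709}} - \frac{173}{206} = \frac{2 i \sqrt{557569751098474}}{12709} - \frac{173}{206} = - \frac{173}{206} + \frac{2 i \sqrt{557569751098474}}{12709}$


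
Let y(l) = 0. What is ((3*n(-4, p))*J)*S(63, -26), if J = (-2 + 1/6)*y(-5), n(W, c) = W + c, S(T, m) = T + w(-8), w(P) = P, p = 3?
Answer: 0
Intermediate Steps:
S(T, m) = -8 + T (S(T, m) = T - 8 = -8 + T)
J = 0 (J = (-2 + 1/6)*0 = -11/6*0 = 0)
((3*n(-4, p))*J)*S(63, -26) = ((3*(-4 + 3))*0)*(-8 + 63) = ((3*(-1))*0)*55 = -3*0*55 = 0*55 = 0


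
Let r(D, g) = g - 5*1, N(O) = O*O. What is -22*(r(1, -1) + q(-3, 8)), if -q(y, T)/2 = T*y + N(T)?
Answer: 1892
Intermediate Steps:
N(O) = O²
q(y, T) = -2*T² - 2*T*y (q(y, T) = -2*(T*y + T²) = -2*(T² + T*y) = -2*T² - 2*T*y)
r(D, g) = -5 + g (r(D, g) = g - 5 = -5 + g)
-22*(r(1, -1) + q(-3, 8)) = -22*((-5 - 1) + 2*8*(-1*8 - 1*(-3))) = -22*(-6 + 2*8*(-8 + 3)) = -22*(-6 + 2*8*(-5)) = -22*(-6 - 80) = -22*(-86) = 1892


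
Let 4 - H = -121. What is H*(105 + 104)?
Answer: 26125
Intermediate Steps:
H = 125 (H = 4 - 1*(-121) = 4 + 121 = 125)
H*(105 + 104) = 125*(105 + 104) = 125*209 = 26125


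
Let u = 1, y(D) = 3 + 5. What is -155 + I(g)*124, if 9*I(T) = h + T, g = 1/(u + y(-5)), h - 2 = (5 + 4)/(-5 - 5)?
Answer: -56017/405 ≈ -138.31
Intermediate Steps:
y(D) = 8
h = 11/10 (h = 2 + (5 + 4)/(-5 - 5) = 2 + 9/(-10) = 2 + 9*(-⅒) = 2 - 9/10 = 11/10 ≈ 1.1000)
g = ⅑ (g = 1/(1 + 8) = 1/9 = ⅑ ≈ 0.11111)
I(T) = 11/90 + T/9 (I(T) = (11/10 + T)/9 = 11/90 + T/9)
-155 + I(g)*124 = -155 + (11/90 + (⅑)*(⅑))*124 = -155 + (11/90 + 1/81)*124 = -155 + (109/810)*124 = -155 + 6758/405 = -56017/405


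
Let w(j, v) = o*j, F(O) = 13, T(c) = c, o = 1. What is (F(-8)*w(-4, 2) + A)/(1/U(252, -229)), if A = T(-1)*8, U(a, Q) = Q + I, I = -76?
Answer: 18300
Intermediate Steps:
U(a, Q) = -76 + Q (U(a, Q) = Q - 76 = -76 + Q)
A = -8 (A = -1*8 = -8)
w(j, v) = j (w(j, v) = 1*j = j)
(F(-8)*w(-4, 2) + A)/(1/U(252, -229)) = (13*(-4) - 8)/(1/(-76 - 229)) = (-52 - 8)/(1/(-305)) = -60/(-1/305) = -60*(-305) = 18300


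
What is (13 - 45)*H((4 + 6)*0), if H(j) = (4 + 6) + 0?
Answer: -320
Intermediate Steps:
H(j) = 10 (H(j) = 10 + 0 = 10)
(13 - 45)*H((4 + 6)*0) = (13 - 45)*10 = -32*10 = -320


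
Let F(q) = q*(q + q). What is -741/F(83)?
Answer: -741/13778 ≈ -0.053781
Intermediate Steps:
F(q) = 2*q² (F(q) = q*(2*q) = 2*q²)
-741/F(83) = -741/(2*83²) = -741/(2*6889) = -741/13778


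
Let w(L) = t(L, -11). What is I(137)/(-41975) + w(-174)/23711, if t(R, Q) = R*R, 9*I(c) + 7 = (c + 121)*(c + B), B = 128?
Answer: 9816560807/8957423025 ≈ 1.0959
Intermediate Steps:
I(c) = -7/9 + (121 + c)*(128 + c)/9 (I(c) = -7/9 + ((c + 121)*(c + 128))/9 = -7/9 + ((121 + c)*(128 + c))/9 = -7/9 + (121 + c)*(128 + c)/9)
t(R, Q) = R²
w(L) = L²
I(137)/(-41975) + w(-174)/23711 = (15481/9 + (⅑)*137² + (83/3)*137)/(-41975) + (-174)²/23711 = (15481/9 + (⅑)*18769 + 11371/3)*(-1/41975) + 30276*(1/23711) = (15481/9 + 18769/9 + 11371/3)*(-1/41975) + 30276/23711 = (68363/9)*(-1/41975) + 30276/23711 = -68363/377775 + 30276/23711 = 9816560807/8957423025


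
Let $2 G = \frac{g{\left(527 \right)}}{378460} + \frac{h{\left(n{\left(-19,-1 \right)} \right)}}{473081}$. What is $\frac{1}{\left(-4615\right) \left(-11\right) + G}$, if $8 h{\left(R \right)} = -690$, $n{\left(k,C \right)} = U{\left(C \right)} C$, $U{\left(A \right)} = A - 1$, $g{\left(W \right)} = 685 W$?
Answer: $\frac{17904223526}{908916444659061} \approx 1.9698 \cdot 10^{-5}$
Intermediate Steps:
$U{\left(A \right)} = -1 + A$
$n{\left(k,C \right)} = C \left(-1 + C\right)$ ($n{\left(k,C \right)} = \left(-1 + C\right) C = C \left(-1 + C\right)$)
$h{\left(R \right)} = - \frac{345}{4}$ ($h{\left(R \right)} = \frac{1}{8} \left(-690\right) = - \frac{345}{4}$)
$G = \frac{8537361671}{17904223526}$ ($G = \frac{\frac{685 \cdot 527}{378460} - \frac{345}{4 \cdot 473081}}{2} = \frac{360995 \cdot \frac{1}{378460} - \frac{345}{1892324}}{2} = \frac{\frac{72199}{75692} - \frac{345}{1892324}}{2} = \frac{1}{2} \cdot \frac{8537361671}{8952111763} = \frac{8537361671}{17904223526} \approx 0.47684$)
$\frac{1}{\left(-4615\right) \left(-11\right) + G} = \frac{1}{\left(-4615\right) \left(-11\right) + \frac{8537361671}{17904223526}} = \frac{1}{50765 + \frac{8537361671}{17904223526}} = \frac{1}{\frac{908916444659061}{17904223526}} = \frac{17904223526}{908916444659061}$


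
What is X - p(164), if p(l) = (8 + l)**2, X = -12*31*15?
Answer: -35164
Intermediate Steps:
X = -5580 (X = -372*15 = -5580)
X - p(164) = -5580 - (8 + 164)**2 = -5580 - 1*172**2 = -5580 - 1*29584 = -5580 - 29584 = -35164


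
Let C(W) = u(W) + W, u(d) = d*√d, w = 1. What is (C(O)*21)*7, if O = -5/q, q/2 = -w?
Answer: 735/2 + 735*√10/4 ≈ 948.57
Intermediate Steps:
u(d) = d^(3/2)
q = -2 (q = 2*(-1*1) = 2*(-1) = -2)
O = 5/2 (O = -5/(-2) = -5*(-½) = 5/2 ≈ 2.5000)
C(W) = W + W^(3/2) (C(W) = W^(3/2) + W = W + W^(3/2))
(C(O)*21)*7 = ((5/2 + (5/2)^(3/2))*21)*7 = ((5/2 + 5*√10/4)*21)*7 = (105/2 + 105*√10/4)*7 = 735/2 + 735*√10/4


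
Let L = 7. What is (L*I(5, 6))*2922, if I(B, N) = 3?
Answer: 61362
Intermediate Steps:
(L*I(5, 6))*2922 = (7*3)*2922 = 21*2922 = 61362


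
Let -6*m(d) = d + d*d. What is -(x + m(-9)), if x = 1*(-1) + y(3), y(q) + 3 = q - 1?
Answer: 14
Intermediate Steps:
y(q) = -4 + q (y(q) = -3 + (q - 1) = -3 + (-1 + q) = -4 + q)
m(d) = -d/6 - d²/6 (m(d) = -(d + d*d)/6 = -(d + d²)/6 = -d/6 - d²/6)
x = -2 (x = 1*(-1) + (-4 + 3) = -1 - 1 = -2)
-(x + m(-9)) = -(-2 - ⅙*(-9)*(1 - 9)) = -(-2 - ⅙*(-9)*(-8)) = -(-2 - 12) = -1*(-14) = 14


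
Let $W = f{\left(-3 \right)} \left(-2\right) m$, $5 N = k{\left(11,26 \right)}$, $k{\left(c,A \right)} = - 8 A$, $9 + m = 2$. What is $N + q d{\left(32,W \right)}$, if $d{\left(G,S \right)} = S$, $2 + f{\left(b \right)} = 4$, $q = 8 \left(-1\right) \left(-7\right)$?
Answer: $\frac{7632}{5} \approx 1526.4$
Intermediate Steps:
$q = 56$ ($q = \left(-8\right) \left(-7\right) = 56$)
$m = -7$ ($m = -9 + 2 = -7$)
$f{\left(b \right)} = 2$ ($f{\left(b \right)} = -2 + 4 = 2$)
$N = - \frac{208}{5}$ ($N = \frac{\left(-8\right) 26}{5} = \frac{1}{5} \left(-208\right) = - \frac{208}{5} \approx -41.6$)
$W = 28$ ($W = 2 \left(-2\right) \left(-7\right) = \left(-4\right) \left(-7\right) = 28$)
$N + q d{\left(32,W \right)} = - \frac{208}{5} + 56 \cdot 28 = - \frac{208}{5} + 1568 = \frac{7632}{5}$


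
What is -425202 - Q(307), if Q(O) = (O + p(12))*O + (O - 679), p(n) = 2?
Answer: -519693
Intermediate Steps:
Q(O) = -679 + O + O*(2 + O) (Q(O) = (O + 2)*O + (O - 679) = (2 + O)*O + (-679 + O) = O*(2 + O) + (-679 + O) = -679 + O + O*(2 + O))
-425202 - Q(307) = -425202 - (-679 + 307**2 + 3*307) = -425202 - (-679 + 94249 + 921) = -425202 - 1*94491 = -425202 - 94491 = -519693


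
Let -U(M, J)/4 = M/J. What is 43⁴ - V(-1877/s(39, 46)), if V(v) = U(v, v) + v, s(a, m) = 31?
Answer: 105984832/31 ≈ 3.4189e+6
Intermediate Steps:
U(M, J) = -4*M/J
V(v) = -4 + v (V(v) = -4*v/v + v = -4 + v)
43⁴ - V(-1877/s(39, 46)) = 43⁴ - (-4 - 1877/31) = 3418801 - (-4 - 1877*1/31) = 3418801 - (-4 - 1877/31) = 3418801 - 1*(-2001/31) = 3418801 + 2001/31 = 105984832/31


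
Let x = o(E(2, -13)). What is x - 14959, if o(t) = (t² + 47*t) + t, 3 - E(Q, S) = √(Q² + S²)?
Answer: -14633 - 54*√173 ≈ -15343.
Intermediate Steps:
E(Q, S) = 3 - √(Q² + S²)
o(t) = t² + 48*t
x = (3 - √173)*(51 - √173) (x = (3 - √(2² + (-13)²))*(48 + (3 - √(2² + (-13)²))) = (3 - √(4 + 169))*(48 + (3 - √(4 + 169))) = (3 - √173)*(48 + (3 - √173)) = (3 - √173)*(51 - √173) ≈ -384.26)
x - 14959 = (326 - 54*√173) - 14959 = -14633 - 54*√173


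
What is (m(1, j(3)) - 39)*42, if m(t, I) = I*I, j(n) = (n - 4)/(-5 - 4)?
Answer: -44212/27 ≈ -1637.5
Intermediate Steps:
j(n) = 4/9 - n/9 (j(n) = (-4 + n)/(-9) = (-4 + n)*(-⅑) = 4/9 - n/9)
m(t, I) = I²
(m(1, j(3)) - 39)*42 = ((4/9 - ⅑*3)² - 39)*42 = ((4/9 - ⅓)² - 39)*42 = ((⅑)² - 39)*42 = (1/81 - 39)*42 = -3158/81*42 = -44212/27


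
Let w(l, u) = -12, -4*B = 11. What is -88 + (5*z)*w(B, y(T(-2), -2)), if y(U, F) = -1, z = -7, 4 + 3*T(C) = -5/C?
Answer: 332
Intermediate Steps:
T(C) = -4/3 - 5/(3*C) (T(C) = -4/3 + (-5/C)/3 = -4/3 - 5/(3*C))
B = -11/4 (B = -1/4*11 = -11/4 ≈ -2.7500)
-88 + (5*z)*w(B, y(T(-2), -2)) = -88 + (5*(-7))*(-12) = -88 - 35*(-12) = -88 + 420 = 332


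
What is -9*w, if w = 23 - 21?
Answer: -18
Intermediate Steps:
w = 2
-9*w = -9*2 = -18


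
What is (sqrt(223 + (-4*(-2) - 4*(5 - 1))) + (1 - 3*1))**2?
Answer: (2 - sqrt(215))**2 ≈ 160.35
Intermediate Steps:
(sqrt(223 + (-4*(-2) - 4*(5 - 1))) + (1 - 3*1))**2 = (sqrt(223 + (8 - 4*4)) + (1 - 3))**2 = (sqrt(223 + (8 - 16)) - 2)**2 = (sqrt(223 - 8) - 2)**2 = (sqrt(215) - 2)**2 = (-2 + sqrt(215))**2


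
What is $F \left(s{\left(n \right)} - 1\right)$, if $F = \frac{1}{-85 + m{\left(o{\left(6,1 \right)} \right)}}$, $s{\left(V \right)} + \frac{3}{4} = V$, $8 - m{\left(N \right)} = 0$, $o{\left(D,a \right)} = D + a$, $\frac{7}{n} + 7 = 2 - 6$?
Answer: $\frac{15}{484} \approx 0.030992$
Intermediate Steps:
$n = - \frac{7}{11}$ ($n = \frac{7}{-7 + \left(2 - 6\right)} = \frac{7}{-7 - 4} = \frac{7}{-11} = 7 \left(- \frac{1}{11}\right) = - \frac{7}{11} \approx -0.63636$)
$m{\left(N \right)} = 8$ ($m{\left(N \right)} = 8 - 0 = 8 + 0 = 8$)
$s{\left(V \right)} = - \frac{3}{4} + V$
$F = - \frac{1}{77}$ ($F = \frac{1}{-85 + 8} = \frac{1}{-77} = - \frac{1}{77} \approx -0.012987$)
$F \left(s{\left(n \right)} - 1\right) = - \frac{\left(- \frac{3}{4} - \frac{7}{11}\right) - 1}{77} = - \frac{- \frac{61}{44} - 1}{77} = \left(- \frac{1}{77}\right) \left(- \frac{105}{44}\right) = \frac{15}{484}$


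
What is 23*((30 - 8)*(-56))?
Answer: -28336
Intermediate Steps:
23*((30 - 8)*(-56)) = 23*(22*(-56)) = 23*(-1232) = -28336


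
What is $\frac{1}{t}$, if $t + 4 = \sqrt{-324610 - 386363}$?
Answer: $- \frac{4}{710989} - \frac{3 i \sqrt{78997}}{710989} \approx -5.626 \cdot 10^{-6} - 0.0011859 i$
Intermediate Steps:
$t = -4 + 3 i \sqrt{78997}$ ($t = -4 + \sqrt{-324610 - 386363} = -4 + \sqrt{-710973} = -4 + 3 i \sqrt{78997} \approx -4.0 + 843.19 i$)
$\frac{1}{t} = \frac{1}{-4 + 3 i \sqrt{78997}}$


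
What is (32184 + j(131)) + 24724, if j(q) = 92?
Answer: 57000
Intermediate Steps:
(32184 + j(131)) + 24724 = (32184 + 92) + 24724 = 32276 + 24724 = 57000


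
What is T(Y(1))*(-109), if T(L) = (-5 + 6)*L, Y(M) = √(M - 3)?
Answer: -109*I*√2 ≈ -154.15*I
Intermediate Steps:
Y(M) = √(-3 + M)
T(L) = L (T(L) = 1*L = L)
T(Y(1))*(-109) = √(-3 + 1)*(-109) = √(-2)*(-109) = (I*√2)*(-109) = -109*I*√2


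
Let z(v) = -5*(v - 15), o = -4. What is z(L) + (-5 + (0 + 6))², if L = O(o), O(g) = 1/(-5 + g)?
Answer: 689/9 ≈ 76.556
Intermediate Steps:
L = -⅑ (L = 1/(-5 - 4) = 1/(-9) = -⅑ ≈ -0.11111)
z(v) = 75 - 5*v (z(v) = -5*(-15 + v) = 75 - 5*v)
z(L) + (-5 + (0 + 6))² = (75 - 5*(-⅑)) + (-5 + (0 + 6))² = (75 + 5/9) + (-5 + 6)² = 680/9 + 1² = 680/9 + 1 = 689/9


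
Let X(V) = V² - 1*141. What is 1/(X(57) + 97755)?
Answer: 1/100863 ≈ 9.9144e-6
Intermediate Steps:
X(V) = -141 + V² (X(V) = V² - 141 = -141 + V²)
1/(X(57) + 97755) = 1/((-141 + 57²) + 97755) = 1/((-141 + 3249) + 97755) = 1/(3108 + 97755) = 1/100863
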